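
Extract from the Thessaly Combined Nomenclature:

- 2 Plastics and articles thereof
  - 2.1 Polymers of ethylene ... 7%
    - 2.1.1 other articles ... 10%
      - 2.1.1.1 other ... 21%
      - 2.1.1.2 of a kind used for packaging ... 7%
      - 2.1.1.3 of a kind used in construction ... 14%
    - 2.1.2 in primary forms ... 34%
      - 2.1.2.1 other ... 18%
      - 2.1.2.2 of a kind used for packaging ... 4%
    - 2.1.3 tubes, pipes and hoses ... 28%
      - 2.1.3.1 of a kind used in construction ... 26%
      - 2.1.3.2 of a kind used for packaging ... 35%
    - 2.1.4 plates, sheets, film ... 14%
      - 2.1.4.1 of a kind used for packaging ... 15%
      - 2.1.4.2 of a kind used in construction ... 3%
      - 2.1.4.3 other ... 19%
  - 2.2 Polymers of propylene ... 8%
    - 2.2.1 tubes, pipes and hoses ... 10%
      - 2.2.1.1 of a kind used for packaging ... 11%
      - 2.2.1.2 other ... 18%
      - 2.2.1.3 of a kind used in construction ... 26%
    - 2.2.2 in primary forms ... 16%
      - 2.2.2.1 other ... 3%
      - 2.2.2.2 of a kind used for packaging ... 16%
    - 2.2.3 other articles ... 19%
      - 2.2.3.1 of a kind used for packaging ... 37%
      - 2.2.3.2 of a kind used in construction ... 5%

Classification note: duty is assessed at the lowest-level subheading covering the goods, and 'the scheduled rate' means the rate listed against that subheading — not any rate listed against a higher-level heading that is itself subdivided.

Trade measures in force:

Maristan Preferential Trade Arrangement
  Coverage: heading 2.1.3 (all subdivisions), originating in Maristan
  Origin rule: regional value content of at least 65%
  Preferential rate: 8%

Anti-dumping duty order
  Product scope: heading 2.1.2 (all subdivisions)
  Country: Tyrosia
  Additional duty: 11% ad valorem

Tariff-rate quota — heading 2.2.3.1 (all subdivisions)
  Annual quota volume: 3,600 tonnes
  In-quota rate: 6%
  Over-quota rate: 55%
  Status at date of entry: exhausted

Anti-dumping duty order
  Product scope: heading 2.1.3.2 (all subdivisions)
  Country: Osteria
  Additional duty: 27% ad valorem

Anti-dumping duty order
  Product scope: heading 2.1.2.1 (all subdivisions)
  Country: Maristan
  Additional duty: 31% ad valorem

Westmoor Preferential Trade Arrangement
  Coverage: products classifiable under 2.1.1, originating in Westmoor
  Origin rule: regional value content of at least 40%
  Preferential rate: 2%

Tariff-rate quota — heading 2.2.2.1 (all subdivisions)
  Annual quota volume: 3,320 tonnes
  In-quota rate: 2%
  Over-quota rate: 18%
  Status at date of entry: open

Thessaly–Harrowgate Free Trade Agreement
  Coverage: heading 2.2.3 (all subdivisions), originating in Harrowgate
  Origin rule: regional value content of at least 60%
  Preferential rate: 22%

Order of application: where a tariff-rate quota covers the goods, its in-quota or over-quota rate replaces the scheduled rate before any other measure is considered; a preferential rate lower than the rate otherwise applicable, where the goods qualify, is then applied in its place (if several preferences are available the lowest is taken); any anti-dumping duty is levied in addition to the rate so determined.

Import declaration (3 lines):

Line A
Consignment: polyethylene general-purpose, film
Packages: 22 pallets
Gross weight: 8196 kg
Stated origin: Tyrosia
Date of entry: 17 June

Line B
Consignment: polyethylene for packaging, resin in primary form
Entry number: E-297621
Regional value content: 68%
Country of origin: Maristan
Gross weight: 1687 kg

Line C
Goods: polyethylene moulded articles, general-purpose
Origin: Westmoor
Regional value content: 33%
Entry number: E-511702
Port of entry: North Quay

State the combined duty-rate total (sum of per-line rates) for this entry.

Line A: polyethylene → 2.1; film → 2.1.4; general-purpose → 2.1.4.3. Scheduled 19%. No special measure applies. → 19%.
Line B: polyethylene → 2.1; resin in primary form → 2.1.2; for packaging → 2.1.2.2. Scheduled 4%. Maristan agreement on 2.1.3: 2.1.2.2 not covered. → 4%.
Line C: polyethylene → 2.1; moulded articles → 2.1.1; general-purpose → 2.1.1.1. Scheduled 21%. Westmoor agreement on 2.1.1: RVC < 40%. → 21%.
Sum: 19% + 4% + 21% = 44%.

44%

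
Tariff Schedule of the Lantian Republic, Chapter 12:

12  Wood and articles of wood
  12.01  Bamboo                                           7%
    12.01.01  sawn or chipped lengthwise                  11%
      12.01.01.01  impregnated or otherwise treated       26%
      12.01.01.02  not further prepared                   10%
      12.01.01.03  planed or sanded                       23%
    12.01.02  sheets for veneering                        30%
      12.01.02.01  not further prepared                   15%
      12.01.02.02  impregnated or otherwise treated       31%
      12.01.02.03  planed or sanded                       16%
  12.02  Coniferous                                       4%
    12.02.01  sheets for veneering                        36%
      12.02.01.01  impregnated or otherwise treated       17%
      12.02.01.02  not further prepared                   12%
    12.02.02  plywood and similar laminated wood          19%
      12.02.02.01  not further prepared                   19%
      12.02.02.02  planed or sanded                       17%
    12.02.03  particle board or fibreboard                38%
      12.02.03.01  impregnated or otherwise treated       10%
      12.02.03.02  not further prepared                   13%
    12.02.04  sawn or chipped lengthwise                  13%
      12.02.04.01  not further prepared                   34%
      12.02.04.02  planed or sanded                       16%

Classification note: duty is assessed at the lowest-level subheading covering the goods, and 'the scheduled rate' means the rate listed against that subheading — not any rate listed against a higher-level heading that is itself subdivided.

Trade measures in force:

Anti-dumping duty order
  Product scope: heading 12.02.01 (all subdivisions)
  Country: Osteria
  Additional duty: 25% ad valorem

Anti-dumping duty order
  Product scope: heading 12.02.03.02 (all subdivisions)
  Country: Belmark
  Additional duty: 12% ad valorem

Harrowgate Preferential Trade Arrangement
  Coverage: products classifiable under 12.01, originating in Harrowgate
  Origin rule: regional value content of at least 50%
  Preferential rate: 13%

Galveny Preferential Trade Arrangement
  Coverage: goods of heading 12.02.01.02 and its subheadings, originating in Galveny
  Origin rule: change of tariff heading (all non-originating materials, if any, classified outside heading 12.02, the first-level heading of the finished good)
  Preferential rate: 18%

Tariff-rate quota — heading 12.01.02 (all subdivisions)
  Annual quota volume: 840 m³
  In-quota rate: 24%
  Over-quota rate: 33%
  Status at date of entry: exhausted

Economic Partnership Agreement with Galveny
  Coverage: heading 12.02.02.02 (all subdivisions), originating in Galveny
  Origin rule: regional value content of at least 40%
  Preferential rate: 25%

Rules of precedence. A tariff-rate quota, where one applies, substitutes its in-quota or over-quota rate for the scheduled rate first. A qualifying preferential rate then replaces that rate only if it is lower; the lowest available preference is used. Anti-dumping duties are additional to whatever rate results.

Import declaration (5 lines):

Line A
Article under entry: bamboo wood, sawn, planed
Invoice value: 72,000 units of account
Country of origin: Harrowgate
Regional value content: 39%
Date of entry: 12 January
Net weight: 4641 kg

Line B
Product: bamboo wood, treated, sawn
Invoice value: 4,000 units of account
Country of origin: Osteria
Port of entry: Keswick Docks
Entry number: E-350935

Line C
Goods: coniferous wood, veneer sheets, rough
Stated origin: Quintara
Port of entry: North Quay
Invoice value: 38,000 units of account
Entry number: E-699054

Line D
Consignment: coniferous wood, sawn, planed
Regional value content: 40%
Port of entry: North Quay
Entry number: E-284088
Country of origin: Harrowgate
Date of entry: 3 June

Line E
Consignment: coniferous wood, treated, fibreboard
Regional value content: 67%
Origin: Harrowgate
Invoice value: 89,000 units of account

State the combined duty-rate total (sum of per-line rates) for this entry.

87%

Line A: bamboo → 12.01; sawn → 12.01.01; planed → 12.01.01.03. Scheduled 23%. Harrowgate agreement on 12.01: RVC < 50%. → 23%.
Line B: bamboo → 12.01; sawn → 12.01.01; treated → 12.01.01.01. Scheduled 26%. No special measure applies. → 26%.
Line C: coniferous → 12.02; veneer sheets → 12.02.01; rough → 12.02.01.02. Scheduled 12%. No special measure applies. → 12%.
Line D: coniferous → 12.02; sawn → 12.02.04; planed → 12.02.04.02. Scheduled 16%. Harrowgate agreement on 12.01: 12.02.04.02 not covered. → 16%.
Line E: coniferous → 12.02; fibreboard → 12.02.03; treated → 12.02.03.01. Scheduled 10%. Harrowgate agreement on 12.01: 12.02.03.01 not covered. → 10%.
Sum: 23% + 26% + 12% + 16% + 10% = 87%.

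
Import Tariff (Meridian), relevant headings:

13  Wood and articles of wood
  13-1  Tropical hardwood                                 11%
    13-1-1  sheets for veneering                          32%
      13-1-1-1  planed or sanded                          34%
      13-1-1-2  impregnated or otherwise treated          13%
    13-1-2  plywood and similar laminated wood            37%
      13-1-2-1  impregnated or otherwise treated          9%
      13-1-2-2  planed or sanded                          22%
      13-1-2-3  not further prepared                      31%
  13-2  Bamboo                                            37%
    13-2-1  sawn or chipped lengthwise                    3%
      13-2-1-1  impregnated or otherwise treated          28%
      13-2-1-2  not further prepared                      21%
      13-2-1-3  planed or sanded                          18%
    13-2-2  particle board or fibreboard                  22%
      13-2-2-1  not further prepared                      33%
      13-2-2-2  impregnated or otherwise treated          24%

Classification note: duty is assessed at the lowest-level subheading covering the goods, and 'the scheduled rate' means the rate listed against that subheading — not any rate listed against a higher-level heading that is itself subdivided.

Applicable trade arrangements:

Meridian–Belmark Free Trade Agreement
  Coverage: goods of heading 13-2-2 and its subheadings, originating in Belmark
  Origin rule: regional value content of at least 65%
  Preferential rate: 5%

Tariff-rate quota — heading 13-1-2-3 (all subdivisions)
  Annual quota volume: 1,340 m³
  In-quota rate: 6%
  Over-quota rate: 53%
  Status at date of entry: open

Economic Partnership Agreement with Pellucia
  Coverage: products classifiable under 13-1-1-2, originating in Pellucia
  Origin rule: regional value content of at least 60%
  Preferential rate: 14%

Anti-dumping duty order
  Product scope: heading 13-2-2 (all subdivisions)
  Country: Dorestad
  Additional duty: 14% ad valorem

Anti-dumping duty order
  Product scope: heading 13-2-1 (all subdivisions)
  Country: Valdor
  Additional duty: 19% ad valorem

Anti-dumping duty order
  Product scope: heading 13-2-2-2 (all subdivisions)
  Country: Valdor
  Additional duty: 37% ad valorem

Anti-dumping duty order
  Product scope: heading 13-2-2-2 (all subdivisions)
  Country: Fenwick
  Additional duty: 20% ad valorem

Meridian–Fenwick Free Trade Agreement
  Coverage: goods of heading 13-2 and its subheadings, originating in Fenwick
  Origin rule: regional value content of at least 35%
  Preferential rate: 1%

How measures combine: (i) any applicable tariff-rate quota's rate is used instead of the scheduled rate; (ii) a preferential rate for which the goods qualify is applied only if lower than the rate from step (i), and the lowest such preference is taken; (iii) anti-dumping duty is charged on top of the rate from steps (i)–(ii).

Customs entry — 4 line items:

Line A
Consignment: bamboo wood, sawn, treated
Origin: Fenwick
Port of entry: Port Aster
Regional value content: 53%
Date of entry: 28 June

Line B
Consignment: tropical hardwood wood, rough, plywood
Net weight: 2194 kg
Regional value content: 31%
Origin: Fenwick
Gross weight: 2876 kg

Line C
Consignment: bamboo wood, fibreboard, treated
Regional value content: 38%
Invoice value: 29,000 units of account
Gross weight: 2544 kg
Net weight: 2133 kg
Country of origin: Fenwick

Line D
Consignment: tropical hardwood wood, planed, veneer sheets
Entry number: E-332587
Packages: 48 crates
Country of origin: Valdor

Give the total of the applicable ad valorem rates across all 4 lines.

62%

Line A: bamboo → 13-2; sawn → 13-2-1; treated → 13-2-1-1. Scheduled 28%. Fenwick agreement on 13-2: RVC ≥ 35% → 1% available; preferential 1%. → 1%.
Line B: tropical hardwood → 13-1; plywood → 13-1-2; rough → 13-1-2-3. Scheduled 31%. quota on 13-1-2-3 open → in-quota 6%; Fenwick agreement on 13-2: 13-1-2-3 not covered. → 6%.
Line C: bamboo → 13-2; fibreboard → 13-2-2; treated → 13-2-2-2. Scheduled 24%. Fenwick agreement on 13-2: RVC ≥ 35% → 1% available; preferential 1%; anti-dumping (Fenwick, 13-2-2-2): +20%; total 1% + 20% = 21%. → 21%.
Line D: tropical hardwood → 13-1; veneer sheets → 13-1-1; planed → 13-1-1-1. Scheduled 34%. No special measure applies. → 34%.
Sum: 1% + 6% + 21% + 34% = 62%.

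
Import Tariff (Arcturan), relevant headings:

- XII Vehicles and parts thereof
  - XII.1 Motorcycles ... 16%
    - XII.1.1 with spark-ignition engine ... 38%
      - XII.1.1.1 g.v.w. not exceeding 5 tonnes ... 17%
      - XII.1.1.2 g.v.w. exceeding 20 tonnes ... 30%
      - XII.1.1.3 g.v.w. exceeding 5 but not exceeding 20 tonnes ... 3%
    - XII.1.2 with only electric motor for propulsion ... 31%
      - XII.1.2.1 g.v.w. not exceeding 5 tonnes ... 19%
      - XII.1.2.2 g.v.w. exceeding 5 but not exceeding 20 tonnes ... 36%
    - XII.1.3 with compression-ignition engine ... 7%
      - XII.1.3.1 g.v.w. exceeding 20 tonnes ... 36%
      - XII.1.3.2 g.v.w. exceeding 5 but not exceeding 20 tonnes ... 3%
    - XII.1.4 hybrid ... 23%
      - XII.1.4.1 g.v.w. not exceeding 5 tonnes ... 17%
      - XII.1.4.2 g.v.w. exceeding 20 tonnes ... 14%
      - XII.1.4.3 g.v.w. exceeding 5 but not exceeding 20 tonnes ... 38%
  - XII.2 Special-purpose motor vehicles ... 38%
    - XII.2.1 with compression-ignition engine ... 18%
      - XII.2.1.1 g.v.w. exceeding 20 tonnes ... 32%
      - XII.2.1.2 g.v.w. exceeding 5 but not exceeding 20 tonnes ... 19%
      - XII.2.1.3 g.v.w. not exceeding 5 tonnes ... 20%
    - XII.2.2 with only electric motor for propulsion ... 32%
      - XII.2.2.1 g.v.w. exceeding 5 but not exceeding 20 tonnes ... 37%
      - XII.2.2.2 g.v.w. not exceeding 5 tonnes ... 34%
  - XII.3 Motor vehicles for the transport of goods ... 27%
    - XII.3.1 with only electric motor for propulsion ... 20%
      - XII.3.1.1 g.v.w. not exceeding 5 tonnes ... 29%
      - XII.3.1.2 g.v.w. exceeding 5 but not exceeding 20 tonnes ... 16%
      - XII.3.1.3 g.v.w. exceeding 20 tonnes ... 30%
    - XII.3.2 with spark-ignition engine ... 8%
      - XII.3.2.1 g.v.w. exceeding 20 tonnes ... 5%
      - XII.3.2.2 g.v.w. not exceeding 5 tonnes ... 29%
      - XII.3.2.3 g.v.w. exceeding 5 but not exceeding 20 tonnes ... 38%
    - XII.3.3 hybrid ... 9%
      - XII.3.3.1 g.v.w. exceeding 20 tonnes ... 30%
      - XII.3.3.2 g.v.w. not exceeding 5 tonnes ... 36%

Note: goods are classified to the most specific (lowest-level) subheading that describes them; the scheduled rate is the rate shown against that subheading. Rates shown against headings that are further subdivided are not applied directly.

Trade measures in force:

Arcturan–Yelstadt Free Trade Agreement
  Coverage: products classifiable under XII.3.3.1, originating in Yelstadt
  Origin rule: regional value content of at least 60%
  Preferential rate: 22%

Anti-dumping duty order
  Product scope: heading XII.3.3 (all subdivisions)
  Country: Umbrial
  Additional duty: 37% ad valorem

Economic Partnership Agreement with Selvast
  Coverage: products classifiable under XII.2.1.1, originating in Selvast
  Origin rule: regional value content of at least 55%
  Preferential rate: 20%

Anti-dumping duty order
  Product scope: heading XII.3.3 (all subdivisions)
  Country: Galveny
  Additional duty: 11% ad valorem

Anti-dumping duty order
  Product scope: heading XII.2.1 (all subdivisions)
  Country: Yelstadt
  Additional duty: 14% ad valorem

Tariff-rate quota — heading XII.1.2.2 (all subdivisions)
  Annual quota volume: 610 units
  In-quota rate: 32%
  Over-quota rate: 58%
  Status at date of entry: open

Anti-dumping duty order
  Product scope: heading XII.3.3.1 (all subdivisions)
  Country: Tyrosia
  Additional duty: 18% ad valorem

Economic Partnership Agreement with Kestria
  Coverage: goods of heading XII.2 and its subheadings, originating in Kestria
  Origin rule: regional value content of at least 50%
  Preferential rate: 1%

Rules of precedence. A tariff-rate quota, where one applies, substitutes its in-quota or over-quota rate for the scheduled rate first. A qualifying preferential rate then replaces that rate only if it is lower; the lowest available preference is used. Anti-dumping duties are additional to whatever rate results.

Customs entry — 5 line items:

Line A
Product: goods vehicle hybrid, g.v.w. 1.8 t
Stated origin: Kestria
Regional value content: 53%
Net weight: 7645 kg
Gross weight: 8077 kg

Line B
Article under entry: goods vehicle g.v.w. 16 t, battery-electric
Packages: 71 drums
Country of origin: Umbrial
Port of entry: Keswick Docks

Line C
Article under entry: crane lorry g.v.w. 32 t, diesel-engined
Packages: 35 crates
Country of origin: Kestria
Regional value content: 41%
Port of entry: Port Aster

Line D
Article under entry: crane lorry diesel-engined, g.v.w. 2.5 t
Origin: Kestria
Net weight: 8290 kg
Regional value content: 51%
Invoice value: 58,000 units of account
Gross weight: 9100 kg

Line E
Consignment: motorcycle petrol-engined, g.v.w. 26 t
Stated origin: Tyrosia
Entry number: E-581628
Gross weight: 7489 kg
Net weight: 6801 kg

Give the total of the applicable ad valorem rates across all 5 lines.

115%

Line A: goods vehicle → XII.3; hybrid → XII.3.3; g.v.w. 1.8 t → XII.3.3.2. Scheduled 36%. Kestria agreement on XII.2: XII.3.3.2 not covered. → 36%.
Line B: goods vehicle → XII.3; battery-electric → XII.3.1; g.v.w. 16 t → XII.3.1.2. Scheduled 16%. No special measure applies. → 16%.
Line C: crane lorry → XII.2; diesel-engined → XII.2.1; g.v.w. 32 t → XII.2.1.1. Scheduled 32%. Kestria agreement on XII.2: RVC < 50%. → 32%.
Line D: crane lorry → XII.2; diesel-engined → XII.2.1; g.v.w. 2.5 t → XII.2.1.3. Scheduled 20%. Kestria agreement on XII.2: RVC ≥ 50% → 1% available; preferential 1%. → 1%.
Line E: motorcycle → XII.1; petrol-engined → XII.1.1; g.v.w. 26 t → XII.1.1.2. Scheduled 30%. No special measure applies. → 30%.
Sum: 36% + 16% + 32% + 1% + 30% = 115%.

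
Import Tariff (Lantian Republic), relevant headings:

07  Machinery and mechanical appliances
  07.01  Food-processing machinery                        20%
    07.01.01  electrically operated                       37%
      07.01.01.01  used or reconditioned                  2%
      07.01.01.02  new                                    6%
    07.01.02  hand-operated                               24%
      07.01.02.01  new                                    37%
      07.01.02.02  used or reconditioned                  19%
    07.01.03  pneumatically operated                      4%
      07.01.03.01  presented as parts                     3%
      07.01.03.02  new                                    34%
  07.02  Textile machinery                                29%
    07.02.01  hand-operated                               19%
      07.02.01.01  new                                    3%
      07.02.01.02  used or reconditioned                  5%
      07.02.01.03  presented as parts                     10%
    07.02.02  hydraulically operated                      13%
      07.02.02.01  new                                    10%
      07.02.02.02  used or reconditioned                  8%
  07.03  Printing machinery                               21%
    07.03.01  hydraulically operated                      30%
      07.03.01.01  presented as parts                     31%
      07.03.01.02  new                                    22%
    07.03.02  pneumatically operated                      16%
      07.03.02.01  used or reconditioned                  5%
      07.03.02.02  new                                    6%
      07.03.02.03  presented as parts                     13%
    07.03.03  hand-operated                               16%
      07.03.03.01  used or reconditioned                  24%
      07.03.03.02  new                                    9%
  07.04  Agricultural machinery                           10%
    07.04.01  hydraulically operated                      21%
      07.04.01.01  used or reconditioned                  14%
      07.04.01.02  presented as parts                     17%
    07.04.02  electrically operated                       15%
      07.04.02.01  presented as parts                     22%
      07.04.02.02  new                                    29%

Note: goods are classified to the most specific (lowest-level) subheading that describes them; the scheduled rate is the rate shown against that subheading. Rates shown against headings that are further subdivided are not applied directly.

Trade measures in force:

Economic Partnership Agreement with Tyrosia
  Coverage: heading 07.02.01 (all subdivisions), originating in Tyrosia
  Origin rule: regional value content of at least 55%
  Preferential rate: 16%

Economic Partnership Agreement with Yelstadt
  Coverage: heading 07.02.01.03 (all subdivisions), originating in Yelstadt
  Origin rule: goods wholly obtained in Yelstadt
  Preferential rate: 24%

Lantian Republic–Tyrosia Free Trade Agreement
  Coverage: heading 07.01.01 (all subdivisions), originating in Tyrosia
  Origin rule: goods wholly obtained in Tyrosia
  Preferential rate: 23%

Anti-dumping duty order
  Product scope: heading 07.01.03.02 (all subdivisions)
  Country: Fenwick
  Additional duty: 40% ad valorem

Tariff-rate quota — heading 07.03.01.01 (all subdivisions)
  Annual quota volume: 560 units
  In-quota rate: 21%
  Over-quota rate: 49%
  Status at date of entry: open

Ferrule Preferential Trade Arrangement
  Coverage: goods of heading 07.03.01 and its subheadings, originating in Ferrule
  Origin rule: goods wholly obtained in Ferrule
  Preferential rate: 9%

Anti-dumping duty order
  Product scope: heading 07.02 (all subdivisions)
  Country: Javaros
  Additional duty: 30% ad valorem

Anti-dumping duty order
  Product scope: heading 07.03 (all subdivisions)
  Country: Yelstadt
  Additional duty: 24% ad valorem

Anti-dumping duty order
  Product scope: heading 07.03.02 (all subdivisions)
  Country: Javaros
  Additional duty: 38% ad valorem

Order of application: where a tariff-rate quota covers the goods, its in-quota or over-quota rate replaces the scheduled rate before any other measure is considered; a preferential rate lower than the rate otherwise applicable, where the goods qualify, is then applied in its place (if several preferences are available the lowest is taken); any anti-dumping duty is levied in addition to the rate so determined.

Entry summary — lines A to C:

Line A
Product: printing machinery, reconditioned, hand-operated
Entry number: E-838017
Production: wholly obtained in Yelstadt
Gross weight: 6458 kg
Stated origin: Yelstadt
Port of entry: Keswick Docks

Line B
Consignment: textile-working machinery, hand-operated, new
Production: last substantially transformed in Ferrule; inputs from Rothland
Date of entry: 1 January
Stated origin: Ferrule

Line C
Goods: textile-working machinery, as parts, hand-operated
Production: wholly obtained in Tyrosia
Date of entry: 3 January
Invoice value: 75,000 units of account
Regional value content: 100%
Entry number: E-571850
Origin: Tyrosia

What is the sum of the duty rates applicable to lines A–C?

Line A: printing → 07.03; hand-operated → 07.03.03; reconditioned → 07.03.03.01. Scheduled 24%. Yelstadt agreement on 07.02.01.03: 07.03.03.01 not covered; anti-dumping (Yelstadt, 07.03): +24%; total 24% + 24% = 48%. → 48%.
Line B: textile-working → 07.02; hand-operated → 07.02.01; new → 07.02.01.01. Scheduled 3%. Ferrule agreement on 07.03.01: 07.02.01.01 not covered. → 3%.
Line C: textile-working → 07.02; hand-operated → 07.02.01; as parts → 07.02.01.03. Scheduled 10%. Tyrosia agreement on 07.02.01: RVC ≥ 55% → 16% available; Tyrosia agreement on 07.01.01: 07.02.01.03 not covered; preference 16% not lower than 10% → no reduction. → 10%.
Sum: 48% + 3% + 10% = 61%.

61%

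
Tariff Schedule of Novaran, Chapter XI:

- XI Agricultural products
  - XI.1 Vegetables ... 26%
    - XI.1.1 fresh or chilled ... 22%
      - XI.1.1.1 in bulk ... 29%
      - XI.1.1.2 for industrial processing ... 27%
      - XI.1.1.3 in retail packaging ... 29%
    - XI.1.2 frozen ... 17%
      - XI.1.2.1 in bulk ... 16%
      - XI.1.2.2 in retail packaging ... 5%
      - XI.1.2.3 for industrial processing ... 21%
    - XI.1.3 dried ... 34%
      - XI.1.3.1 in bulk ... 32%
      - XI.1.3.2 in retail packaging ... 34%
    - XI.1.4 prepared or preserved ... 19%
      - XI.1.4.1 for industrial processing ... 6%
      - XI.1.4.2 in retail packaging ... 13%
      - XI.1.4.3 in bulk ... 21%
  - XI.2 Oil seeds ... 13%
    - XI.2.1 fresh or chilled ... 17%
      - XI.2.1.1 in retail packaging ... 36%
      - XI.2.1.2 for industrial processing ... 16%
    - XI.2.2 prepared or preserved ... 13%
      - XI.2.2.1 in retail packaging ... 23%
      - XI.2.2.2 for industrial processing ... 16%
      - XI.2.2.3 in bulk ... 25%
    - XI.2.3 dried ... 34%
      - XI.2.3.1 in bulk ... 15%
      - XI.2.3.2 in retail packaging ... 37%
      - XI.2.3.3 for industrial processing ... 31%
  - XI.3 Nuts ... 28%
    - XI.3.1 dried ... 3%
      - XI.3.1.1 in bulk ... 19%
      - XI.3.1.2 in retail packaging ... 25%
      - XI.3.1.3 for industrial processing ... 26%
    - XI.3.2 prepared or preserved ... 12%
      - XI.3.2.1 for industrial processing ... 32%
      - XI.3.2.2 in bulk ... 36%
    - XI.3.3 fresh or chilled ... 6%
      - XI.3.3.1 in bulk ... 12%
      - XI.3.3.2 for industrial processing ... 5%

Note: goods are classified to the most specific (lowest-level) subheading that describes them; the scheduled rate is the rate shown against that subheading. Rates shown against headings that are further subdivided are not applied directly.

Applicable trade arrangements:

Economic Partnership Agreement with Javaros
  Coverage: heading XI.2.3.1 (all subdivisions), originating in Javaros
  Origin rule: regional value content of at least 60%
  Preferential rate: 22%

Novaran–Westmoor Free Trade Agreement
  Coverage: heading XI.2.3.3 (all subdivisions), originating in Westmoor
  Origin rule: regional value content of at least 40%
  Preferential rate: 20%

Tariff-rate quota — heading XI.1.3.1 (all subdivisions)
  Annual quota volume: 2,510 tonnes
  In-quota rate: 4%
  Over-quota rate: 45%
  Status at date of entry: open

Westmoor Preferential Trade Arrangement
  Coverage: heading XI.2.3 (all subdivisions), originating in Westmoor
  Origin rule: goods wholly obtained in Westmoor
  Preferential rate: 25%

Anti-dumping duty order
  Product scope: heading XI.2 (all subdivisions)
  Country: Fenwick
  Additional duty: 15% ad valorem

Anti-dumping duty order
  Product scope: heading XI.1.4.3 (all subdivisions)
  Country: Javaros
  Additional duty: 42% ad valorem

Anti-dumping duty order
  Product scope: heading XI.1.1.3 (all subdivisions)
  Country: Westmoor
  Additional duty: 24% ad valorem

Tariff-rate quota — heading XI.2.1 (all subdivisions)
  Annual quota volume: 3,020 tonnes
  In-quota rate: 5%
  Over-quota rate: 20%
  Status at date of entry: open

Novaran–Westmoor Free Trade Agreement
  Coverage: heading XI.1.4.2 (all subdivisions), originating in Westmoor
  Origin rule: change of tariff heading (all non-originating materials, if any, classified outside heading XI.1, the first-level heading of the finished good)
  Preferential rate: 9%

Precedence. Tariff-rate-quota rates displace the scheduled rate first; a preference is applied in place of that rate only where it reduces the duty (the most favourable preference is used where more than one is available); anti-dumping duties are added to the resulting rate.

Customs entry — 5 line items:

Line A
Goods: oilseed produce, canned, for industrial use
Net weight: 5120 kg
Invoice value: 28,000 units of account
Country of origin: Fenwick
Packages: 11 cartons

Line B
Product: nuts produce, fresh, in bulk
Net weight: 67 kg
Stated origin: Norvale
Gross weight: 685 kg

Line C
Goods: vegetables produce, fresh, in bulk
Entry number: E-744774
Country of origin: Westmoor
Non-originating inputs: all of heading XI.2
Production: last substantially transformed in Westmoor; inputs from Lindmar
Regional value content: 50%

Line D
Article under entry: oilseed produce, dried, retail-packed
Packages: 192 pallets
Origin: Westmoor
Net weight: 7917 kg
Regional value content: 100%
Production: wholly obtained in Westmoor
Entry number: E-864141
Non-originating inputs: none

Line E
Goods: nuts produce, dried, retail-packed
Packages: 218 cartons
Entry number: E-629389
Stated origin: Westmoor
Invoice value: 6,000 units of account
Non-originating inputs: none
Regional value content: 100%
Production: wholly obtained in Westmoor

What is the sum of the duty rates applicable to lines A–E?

Line A: oilseed → XI.2; canned → XI.2.2; for industrial use → XI.2.2.2. Scheduled 16%. anti-dumping (Fenwick, XI.2): +15%; total 16% + 15% = 31%. → 31%.
Line B: nuts → XI.3; fresh → XI.3.3; in bulk → XI.3.3.1. Scheduled 12%. No special measure applies. → 12%.
Line C: vegetables → XI.1; fresh → XI.1.1; in bulk → XI.1.1.1. Scheduled 29%. Westmoor agreement on XI.2.3.3: XI.1.1.1 not covered; Westmoor agreement on XI.2.3: XI.1.1.1 not covered; Westmoor agreement on XI.1.4.2: XI.1.1.1 not covered. → 29%.
Line D: oilseed → XI.2; dried → XI.2.3; retail-packed → XI.2.3.2. Scheduled 37%. Westmoor agreement on XI.2.3.3: XI.2.3.2 not covered; Westmoor agreement on XI.2.3: wholly obtained → 25% available; Westmoor agreement on XI.1.4.2: XI.2.3.2 not covered; preferential 25%. → 25%.
Line E: nuts → XI.3; dried → XI.3.1; retail-packed → XI.3.1.2. Scheduled 25%. Westmoor agreement on XI.2.3.3: XI.3.1.2 not covered; Westmoor agreement on XI.2.3: XI.3.1.2 not covered; Westmoor agreement on XI.1.4.2: XI.3.1.2 not covered. → 25%.
Sum: 31% + 12% + 29% + 25% + 25% = 122%.

122%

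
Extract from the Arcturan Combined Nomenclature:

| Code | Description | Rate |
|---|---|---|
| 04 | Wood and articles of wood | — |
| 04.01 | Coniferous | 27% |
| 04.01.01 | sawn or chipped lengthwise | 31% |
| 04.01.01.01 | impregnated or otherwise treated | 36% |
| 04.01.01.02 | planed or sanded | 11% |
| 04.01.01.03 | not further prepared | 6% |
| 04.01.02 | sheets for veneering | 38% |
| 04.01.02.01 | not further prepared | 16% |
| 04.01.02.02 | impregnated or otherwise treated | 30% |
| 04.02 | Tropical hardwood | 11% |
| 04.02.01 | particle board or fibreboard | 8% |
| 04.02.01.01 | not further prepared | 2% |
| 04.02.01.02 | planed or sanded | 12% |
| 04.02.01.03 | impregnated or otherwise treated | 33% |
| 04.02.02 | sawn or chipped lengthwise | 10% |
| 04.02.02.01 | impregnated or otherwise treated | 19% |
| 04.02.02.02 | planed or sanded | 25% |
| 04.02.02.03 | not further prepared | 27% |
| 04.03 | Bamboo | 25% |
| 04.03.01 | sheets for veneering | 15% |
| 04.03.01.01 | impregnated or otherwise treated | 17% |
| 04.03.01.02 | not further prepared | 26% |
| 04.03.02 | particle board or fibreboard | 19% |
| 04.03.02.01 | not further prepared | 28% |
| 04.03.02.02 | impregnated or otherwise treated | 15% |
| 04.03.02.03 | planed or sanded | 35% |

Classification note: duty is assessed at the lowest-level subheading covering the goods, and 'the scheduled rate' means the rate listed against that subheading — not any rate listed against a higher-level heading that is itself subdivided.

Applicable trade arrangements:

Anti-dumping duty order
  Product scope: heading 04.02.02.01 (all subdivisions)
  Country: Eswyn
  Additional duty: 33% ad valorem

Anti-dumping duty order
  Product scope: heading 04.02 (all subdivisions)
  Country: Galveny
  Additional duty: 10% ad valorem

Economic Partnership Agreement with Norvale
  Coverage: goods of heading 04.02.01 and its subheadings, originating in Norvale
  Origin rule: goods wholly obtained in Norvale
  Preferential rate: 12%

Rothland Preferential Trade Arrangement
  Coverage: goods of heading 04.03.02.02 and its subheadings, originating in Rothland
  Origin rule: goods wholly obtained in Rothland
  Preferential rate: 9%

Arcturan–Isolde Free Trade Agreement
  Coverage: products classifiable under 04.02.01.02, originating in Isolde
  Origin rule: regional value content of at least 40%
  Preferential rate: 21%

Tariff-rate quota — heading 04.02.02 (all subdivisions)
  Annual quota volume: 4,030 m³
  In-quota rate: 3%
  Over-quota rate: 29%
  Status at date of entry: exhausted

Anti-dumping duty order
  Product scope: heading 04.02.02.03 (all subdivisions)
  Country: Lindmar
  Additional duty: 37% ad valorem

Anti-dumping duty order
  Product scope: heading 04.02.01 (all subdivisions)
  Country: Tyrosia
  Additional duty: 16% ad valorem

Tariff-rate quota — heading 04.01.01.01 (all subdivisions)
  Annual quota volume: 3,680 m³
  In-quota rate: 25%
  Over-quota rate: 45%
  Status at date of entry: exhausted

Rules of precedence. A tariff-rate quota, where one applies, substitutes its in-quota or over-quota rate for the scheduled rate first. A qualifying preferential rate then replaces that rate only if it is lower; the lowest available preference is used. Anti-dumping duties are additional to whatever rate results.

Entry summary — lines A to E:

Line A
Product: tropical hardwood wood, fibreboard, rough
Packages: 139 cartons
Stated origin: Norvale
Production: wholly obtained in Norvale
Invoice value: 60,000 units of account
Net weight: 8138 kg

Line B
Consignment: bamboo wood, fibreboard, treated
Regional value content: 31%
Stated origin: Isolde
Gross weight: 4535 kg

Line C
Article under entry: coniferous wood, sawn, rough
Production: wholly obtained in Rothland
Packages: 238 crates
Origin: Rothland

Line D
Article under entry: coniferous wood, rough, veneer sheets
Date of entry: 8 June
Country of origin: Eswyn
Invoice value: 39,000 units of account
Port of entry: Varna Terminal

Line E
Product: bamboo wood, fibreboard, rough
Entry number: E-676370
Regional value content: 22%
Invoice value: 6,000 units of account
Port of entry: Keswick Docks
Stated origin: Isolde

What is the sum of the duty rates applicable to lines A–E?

67%

Line A: tropical hardwood → 04.02; fibreboard → 04.02.01; rough → 04.02.01.01. Scheduled 2%. Norvale agreement on 04.02.01: wholly obtained → 12% available; preference 12% not lower than 2% → no reduction. → 2%.
Line B: bamboo → 04.03; fibreboard → 04.03.02; treated → 04.03.02.02. Scheduled 15%. Isolde agreement on 04.02.01.02: 04.03.02.02 not covered. → 15%.
Line C: coniferous → 04.01; sawn → 04.01.01; rough → 04.01.01.03. Scheduled 6%. Rothland agreement on 04.03.02.02: 04.01.01.03 not covered. → 6%.
Line D: coniferous → 04.01; veneer sheets → 04.01.02; rough → 04.01.02.01. Scheduled 16%. No special measure applies. → 16%.
Line E: bamboo → 04.03; fibreboard → 04.03.02; rough → 04.03.02.01. Scheduled 28%. Isolde agreement on 04.02.01.02: 04.03.02.01 not covered. → 28%.
Sum: 2% + 15% + 6% + 16% + 28% = 67%.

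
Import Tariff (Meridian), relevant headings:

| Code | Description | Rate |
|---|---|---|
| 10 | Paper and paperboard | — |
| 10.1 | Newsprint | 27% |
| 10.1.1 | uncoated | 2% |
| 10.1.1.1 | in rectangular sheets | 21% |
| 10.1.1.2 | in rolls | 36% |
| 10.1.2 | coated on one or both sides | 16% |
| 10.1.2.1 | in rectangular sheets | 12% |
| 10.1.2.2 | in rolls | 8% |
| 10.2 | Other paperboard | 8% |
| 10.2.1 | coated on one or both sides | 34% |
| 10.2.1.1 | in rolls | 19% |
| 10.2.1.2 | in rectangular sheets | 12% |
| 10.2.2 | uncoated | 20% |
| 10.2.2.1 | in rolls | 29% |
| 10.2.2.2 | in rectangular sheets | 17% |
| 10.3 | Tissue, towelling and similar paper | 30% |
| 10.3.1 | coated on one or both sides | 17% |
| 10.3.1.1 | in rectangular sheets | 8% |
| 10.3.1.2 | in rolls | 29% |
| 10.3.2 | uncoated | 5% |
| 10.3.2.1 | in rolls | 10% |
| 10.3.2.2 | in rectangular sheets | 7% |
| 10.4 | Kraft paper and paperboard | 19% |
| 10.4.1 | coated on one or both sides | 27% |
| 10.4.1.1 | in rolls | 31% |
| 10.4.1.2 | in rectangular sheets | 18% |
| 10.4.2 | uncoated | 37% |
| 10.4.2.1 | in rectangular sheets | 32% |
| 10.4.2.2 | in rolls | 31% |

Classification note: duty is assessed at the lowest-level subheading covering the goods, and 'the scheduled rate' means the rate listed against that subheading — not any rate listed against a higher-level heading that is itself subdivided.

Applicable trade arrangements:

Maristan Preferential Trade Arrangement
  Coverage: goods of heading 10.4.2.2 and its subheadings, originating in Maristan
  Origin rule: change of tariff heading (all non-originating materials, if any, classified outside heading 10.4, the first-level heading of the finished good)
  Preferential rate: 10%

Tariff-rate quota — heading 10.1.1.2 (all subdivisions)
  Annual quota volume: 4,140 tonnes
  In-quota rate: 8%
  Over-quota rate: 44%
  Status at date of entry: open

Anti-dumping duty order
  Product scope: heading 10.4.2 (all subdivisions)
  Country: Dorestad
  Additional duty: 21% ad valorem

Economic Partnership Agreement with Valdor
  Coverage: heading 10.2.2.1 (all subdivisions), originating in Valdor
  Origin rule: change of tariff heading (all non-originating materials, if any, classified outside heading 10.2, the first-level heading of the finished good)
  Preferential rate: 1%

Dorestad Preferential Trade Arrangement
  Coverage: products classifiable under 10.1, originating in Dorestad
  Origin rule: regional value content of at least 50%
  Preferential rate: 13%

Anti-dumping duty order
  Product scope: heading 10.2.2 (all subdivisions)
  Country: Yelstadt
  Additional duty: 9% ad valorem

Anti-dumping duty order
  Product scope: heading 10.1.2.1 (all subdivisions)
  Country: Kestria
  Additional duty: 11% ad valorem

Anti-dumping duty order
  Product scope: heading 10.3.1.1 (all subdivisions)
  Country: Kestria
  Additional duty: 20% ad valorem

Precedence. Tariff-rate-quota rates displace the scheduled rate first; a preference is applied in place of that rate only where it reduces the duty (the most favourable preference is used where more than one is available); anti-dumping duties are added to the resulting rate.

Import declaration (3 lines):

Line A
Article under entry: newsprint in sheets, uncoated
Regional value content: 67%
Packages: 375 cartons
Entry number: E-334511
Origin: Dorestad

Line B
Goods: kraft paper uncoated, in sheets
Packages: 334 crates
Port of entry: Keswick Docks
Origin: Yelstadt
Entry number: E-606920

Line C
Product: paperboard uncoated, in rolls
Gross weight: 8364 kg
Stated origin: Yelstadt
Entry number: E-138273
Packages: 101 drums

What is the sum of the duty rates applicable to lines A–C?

Line A: newsprint → 10.1; uncoated → 10.1.1; in sheets → 10.1.1.1. Scheduled 21%. Dorestad agreement on 10.1: RVC ≥ 50% → 13% available; preferential 13%. → 13%.
Line B: kraft paper → 10.4; uncoated → 10.4.2; in sheets → 10.4.2.1. Scheduled 32%. No special measure applies. → 32%.
Line C: paperboard → 10.2; uncoated → 10.2.2; in rolls → 10.2.2.1. Scheduled 29%. anti-dumping (Yelstadt, 10.2.2): +9%; total 29% + 9% = 38%. → 38%.
Sum: 13% + 32% + 38% = 83%.

83%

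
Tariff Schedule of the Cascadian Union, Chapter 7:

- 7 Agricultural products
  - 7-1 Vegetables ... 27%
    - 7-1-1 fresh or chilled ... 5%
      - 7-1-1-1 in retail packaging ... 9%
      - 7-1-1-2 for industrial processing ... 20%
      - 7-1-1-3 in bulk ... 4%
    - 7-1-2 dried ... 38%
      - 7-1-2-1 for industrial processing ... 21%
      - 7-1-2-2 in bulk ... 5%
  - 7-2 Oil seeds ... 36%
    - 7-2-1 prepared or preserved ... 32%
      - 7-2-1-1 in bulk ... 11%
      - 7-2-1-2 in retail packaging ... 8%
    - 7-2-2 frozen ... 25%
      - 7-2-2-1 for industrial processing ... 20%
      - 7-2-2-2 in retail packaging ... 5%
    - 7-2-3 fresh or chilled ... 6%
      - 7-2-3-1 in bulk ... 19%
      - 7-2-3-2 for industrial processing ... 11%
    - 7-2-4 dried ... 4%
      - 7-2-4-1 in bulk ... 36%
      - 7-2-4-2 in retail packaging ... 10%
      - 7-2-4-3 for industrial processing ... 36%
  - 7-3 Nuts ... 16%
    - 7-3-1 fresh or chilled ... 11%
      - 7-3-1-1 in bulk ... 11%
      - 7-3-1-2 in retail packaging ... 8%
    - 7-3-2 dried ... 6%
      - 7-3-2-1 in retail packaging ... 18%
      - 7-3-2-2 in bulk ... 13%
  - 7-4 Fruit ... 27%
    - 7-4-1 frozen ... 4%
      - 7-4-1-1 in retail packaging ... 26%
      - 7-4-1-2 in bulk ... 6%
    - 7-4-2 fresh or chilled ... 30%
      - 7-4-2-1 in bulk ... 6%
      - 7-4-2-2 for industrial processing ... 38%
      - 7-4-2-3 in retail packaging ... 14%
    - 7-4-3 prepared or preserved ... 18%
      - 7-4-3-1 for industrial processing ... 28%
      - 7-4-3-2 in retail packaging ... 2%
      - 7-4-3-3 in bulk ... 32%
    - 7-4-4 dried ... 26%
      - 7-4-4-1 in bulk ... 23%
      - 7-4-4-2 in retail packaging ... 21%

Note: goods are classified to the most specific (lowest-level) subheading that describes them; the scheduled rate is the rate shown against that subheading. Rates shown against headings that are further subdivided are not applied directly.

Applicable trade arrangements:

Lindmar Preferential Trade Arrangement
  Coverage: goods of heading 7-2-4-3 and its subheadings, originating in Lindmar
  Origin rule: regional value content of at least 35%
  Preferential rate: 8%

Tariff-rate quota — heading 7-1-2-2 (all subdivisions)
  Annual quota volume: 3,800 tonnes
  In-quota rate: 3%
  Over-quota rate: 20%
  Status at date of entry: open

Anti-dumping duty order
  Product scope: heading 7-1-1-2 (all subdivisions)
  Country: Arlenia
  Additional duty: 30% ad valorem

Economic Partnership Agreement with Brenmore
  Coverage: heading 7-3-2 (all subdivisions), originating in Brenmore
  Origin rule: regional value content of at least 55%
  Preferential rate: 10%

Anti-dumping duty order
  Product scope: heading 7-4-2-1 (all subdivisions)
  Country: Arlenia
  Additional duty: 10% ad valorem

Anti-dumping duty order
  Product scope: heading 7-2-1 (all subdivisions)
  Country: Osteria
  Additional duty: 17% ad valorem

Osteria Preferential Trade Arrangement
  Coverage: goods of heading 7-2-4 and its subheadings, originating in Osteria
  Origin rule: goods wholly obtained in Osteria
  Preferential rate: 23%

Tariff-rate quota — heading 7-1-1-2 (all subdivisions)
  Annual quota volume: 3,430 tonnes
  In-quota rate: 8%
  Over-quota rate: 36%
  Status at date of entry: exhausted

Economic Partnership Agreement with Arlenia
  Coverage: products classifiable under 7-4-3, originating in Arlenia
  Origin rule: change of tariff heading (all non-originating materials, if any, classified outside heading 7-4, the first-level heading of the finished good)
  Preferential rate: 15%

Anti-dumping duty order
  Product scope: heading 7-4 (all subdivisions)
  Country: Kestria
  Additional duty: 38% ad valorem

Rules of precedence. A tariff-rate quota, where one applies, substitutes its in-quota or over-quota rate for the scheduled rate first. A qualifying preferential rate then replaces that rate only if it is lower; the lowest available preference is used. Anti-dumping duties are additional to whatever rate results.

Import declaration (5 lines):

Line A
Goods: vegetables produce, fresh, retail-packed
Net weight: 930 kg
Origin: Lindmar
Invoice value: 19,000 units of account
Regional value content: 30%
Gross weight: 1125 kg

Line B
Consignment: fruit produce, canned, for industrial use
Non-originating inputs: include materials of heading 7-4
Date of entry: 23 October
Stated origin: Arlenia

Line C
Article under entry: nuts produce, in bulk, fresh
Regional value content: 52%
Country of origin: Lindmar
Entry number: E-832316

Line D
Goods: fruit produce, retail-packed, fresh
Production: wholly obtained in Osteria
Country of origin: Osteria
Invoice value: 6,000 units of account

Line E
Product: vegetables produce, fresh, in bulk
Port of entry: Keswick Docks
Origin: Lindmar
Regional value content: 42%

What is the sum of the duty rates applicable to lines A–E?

Line A: vegetables → 7-1; fresh → 7-1-1; retail-packed → 7-1-1-1. Scheduled 9%. Lindmar agreement on 7-2-4-3: 7-1-1-1 not covered. → 9%.
Line B: fruit → 7-4; canned → 7-4-3; for industrial use → 7-4-3-1. Scheduled 28%. Arlenia agreement on 7-4-3: CTH not met. → 28%.
Line C: nuts → 7-3; fresh → 7-3-1; in bulk → 7-3-1-1. Scheduled 11%. Lindmar agreement on 7-2-4-3: 7-3-1-1 not covered. → 11%.
Line D: fruit → 7-4; fresh → 7-4-2; retail-packed → 7-4-2-3. Scheduled 14%. Osteria agreement on 7-2-4: 7-4-2-3 not covered. → 14%.
Line E: vegetables → 7-1; fresh → 7-1-1; in bulk → 7-1-1-3. Scheduled 4%. Lindmar agreement on 7-2-4-3: 7-1-1-3 not covered. → 4%.
Sum: 9% + 28% + 11% + 14% + 4% = 66%.

66%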